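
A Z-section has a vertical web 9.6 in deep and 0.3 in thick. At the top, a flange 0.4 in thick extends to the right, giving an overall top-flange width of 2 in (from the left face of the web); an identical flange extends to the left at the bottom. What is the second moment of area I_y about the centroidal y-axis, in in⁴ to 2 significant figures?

Treat the section as a set of non-overlapping primitives; coordinates are from the bounding-box lower-left.
Web: 0.3 × 9.6, A = 2.88 in², x = 1.85 in, Ī = 0.0216 in⁴.
Top flange (beyond web): 1.7 × 0.4, A = 0.68 in², x = 2.85 in, Ī = 0.1638 in⁴.
Bottom flange (beyond web): 1.7 × 0.4, A = 0.68 in², x = 0.85 in, Ī = 0.1638 in⁴.
Centroid: x̄ = ΣA·x / ΣA = 1.85 in.
Transfer each piece to the centroidal y-axis using Ī + A·d² with d = x − 1.85:
  web: d = 0 in → contributes +0.0216 in⁴
  top flange (beyond web): d = 1 in → contributes +0.8438 in⁴
  bottom flange (beyond web): d = -1 in → contributes +0.8438 in⁴
Total I = 1.709 in⁴.

I_y ≈ 1.7 in⁴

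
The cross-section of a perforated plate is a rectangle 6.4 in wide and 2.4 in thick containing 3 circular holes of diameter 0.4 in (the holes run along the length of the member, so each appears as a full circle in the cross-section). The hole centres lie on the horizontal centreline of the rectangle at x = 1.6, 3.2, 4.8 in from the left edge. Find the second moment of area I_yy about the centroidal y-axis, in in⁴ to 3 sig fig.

Decompose the section into non-overlapping parts with the origin at the bottom-left of its bounding rectangle.
Plate: 6.4 × 2.4, A = 15.36 in², x = 3.2 in, Ī = 52.429 in⁴.
Hole 1 (subtracted): ⌀0.4, A = 0.12566 in², x = 1.6 in, Ī = 0.0012566 in⁴.
Hole 2 (subtracted): ⌀0.4, A = 0.12566 in², x = 3.2 in, Ī = 0.0012566 in⁴.
Hole 3 (subtracted): ⌀0.4, A = 0.12566 in², x = 4.8 in, Ī = 0.0012566 in⁴.
By symmetry the centroid is at mid-width, x̄ = 3.2 in.
Transfer each piece to the centroidal y-axis using Ī + A·d² with d = x − 3.2:
  plate: d = 0 in → contributes +52.429 in⁴
  hole 1: d = -1.6 in → contributes −0.32296 in⁴
  hole 2: d = 0 in → contributes −0.0012566 in⁴
  hole 3: d = 1.6 in → contributes −0.32296 in⁴
Total I = 51.782 in⁴.

I_yy ≈ 51.8 in⁴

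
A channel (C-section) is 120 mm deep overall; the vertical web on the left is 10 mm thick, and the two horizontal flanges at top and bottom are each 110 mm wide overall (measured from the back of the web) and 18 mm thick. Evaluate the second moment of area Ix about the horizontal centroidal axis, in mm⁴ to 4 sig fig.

Ix ≈ 1.090 × 10⁷ mm⁴

Decompose the section into non-overlapping parts with the origin at the bottom-left of its bounding rectangle.
Web: 10 × 120, A = 1 200 mm², y = 60 mm, Ī = 1 440 000 mm⁴.
Top flange (beyond web): 100 × 18, A = 1 800 mm², y = 111 mm, Ī = 48 600 mm⁴.
Bottom flange (beyond web): 100 × 18, A = 1 800 mm², y = 9 mm, Ī = 48 600 mm⁴.
By symmetry the centroid is at mid-height, ȳ = 60 mm.
Transfer each piece to the horizontal centroidal axis using Ī + A·d² with d = y − 60:
  web: d = 0 mm → contributes +1 440 000 mm⁴
  top flange (beyond web): d = 51 mm → contributes +4 730 400 mm⁴
  bottom flange (beyond web): d = -51 mm → contributes +4 730 400 mm⁴
Total I = 10 900 800 mm⁴.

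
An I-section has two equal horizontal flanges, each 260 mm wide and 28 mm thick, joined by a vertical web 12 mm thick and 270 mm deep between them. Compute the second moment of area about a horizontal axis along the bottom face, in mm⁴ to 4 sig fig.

Split into non-overlapping primitives; take the origin at the lower-left of the bounding box.
Bottom flange: 260 × 28, A = 7 280 mm², y = 14 mm, Ī = 475 627 mm⁴.
Web: 12 × 270, A = 3 240 mm², y = 163 mm, Ī = 19 683 000 mm⁴.
Top flange: 260 × 28, A = 7 280 mm², y = 312 mm, Ī = 475 627 mm⁴.
Transfer each piece to the bottom edge using Ī + A·d² with d = y − 0:
  bottom flange: d = 14 mm → contributes +1 902 507 mm⁴
  web: d = 163 mm → contributes +105 766 560 mm⁴
  top flange: d = 312 mm → contributes +709 139 947 mm⁴
Total I = 816 809 013 mm⁴.

I_base ≈ 8.168 × 10⁸ mm⁴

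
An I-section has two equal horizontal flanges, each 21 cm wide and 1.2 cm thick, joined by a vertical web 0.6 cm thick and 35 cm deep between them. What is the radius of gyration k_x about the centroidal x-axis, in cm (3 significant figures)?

Break the section into simple shapes (no overlaps), measuring from the bottom-left corner of the bounding box.
Bottom flange: 21 × 1.2, A = 25.2 cm², y = 0.6 cm, Ī = 3.024 cm⁴.
Web: 0.6 × 35, A = 21 cm², y = 18.7 cm, Ī = 2143.8 cm⁴.
Top flange: 21 × 1.2, A = 25.2 cm², y = 36.8 cm, Ī = 3.024 cm⁴.
By symmetry the centroid is at mid-height, ȳ = 18.7 cm.
Transfer each piece to the centroidal x-axis using Ī + A·d² with d = y − 18.7:
  bottom flange: d = -18.1 cm → contributes +8258.8 cm⁴
  web: d = 0 cm → contributes +2143.8 cm⁴
  top flange: d = 18.1 cm → contributes +8258.8 cm⁴
Total I = 18 661 cm⁴.
Radius of gyration: k = √(I/A) = √(18 661 / 71.4) = 16.167 cm.

k_x ≈ 16.2 cm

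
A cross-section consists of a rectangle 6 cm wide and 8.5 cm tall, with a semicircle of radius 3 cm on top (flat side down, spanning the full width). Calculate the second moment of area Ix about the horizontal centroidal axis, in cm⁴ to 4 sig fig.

Ix ≈ 653.6 cm⁴

Decompose the section into non-overlapping parts with the origin at the bottom-left of its bounding rectangle.
Rectangular body: 6 × 8.5, A = 51 cm², y = 4.25 cm, Ī = 307.063 cm⁴.
Semicircular cap: semicircle r = 3, A = 14.1372 cm², y = 9.77324 cm, Ī = 8.89031 cm⁴.
Centroid: ȳ = ΣA·y / ΣA = 5.44875 cm.
Transfer each piece to the horizontal centroidal axis using Ī + A·d² with d = y − 5.44875:
  rectangular body: d = -1.19875 cm → contributes +380.349 cm⁴
  semicircular cap: d = 4.32449 cm → contributes +273.273 cm⁴
Total I = 653.622 cm⁴.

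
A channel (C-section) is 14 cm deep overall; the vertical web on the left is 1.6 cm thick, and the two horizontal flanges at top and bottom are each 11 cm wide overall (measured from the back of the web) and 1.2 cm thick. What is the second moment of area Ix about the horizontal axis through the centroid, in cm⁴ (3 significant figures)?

Treat the section as a set of non-overlapping primitives; coordinates are from the bounding-box lower-left.
Web: 1.6 × 14, A = 22.4 cm², y = 7 cm, Ī = 365.87 cm⁴.
Top flange (beyond web): 9.4 × 1.2, A = 11.28 cm², y = 13.4 cm, Ī = 1.3536 cm⁴.
Bottom flange (beyond web): 9.4 × 1.2, A = 11.28 cm², y = 0.6 cm, Ī = 1.3536 cm⁴.
By symmetry the centroid is at mid-height, ȳ = 7 cm.
Transfer each piece to the horizontal axis through the centroid using Ī + A·d² with d = y − 7:
  web: d = 0 cm → contributes +365.87 cm⁴
  top flange (beyond web): d = 6.4 cm → contributes +463.38 cm⁴
  bottom flange (beyond web): d = -6.4 cm → contributes +463.38 cm⁴
Total I = 1292.6 cm⁴.

Ix ≈ 1290 cm⁴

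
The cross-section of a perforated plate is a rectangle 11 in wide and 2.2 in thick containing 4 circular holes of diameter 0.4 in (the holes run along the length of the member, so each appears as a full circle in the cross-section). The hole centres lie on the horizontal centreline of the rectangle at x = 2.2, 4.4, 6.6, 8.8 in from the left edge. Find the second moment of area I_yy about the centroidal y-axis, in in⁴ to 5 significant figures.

Split into non-overlapping primitives; take the origin at the lower-left of the bounding box.
Plate: 11 × 2.2, A = 24.2 in², x = 5.5 in, Ī = 244.0167 in⁴.
Hole 1 (subtracted): ⌀0.4, A = 0.1256637 in², x = 2.2 in, Ī = 0.001256637 in⁴.
Hole 2 (subtracted): ⌀0.4, A = 0.1256637 in², x = 4.4 in, Ī = 0.001256637 in⁴.
Hole 3 (subtracted): ⌀0.4, A = 0.1256637 in², x = 6.6 in, Ī = 0.001256637 in⁴.
Hole 4 (subtracted): ⌀0.4, A = 0.1256637 in², x = 8.8 in, Ī = 0.001256637 in⁴.
By symmetry the centroid is at mid-width, x̄ = 5.5 in.
Transfer each piece to the centroidal y-axis using Ī + A·d² with d = x − 5.5:
  plate: d = 0 in → contributes +244.0167 in⁴
  hole 1: d = -3.3 in → contributes −1.369734 in⁴
  hole 2: d = -1.1 in → contributes −0.1533097 in⁴
  hole 3: d = 1.1 in → contributes −0.1533097 in⁴
  hole 4: d = 3.3 in → contributes −1.369734 in⁴
Total I = 240.9706 in⁴.

I_yy ≈ 240.97 in⁴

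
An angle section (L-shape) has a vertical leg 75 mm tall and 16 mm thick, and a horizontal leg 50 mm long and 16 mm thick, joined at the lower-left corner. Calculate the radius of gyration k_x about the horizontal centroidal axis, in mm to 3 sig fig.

Treat the section as a set of non-overlapping primitives; coordinates are from the bounding-box lower-left.
Vertical leg: 16 × 75, A = 1 200 mm², y = 37.5 mm, Ī = 562 500 mm⁴.
Horizontal leg (remainder): 34 × 16, A = 544 mm², y = 8 mm, Ī = 11 605 mm⁴.
Centroid: ȳ = ΣA·y / ΣA = 28.298 mm.
Transfer each piece to the horizontal centroidal axis using Ī + A·d² with d = y − 28.298:
  vertical leg: d = 9.2018 mm → contributes +664 109 mm⁴
  horizontal leg (remainder): d = -20.298 mm → contributes +235 742 mm⁴
Total I = 899 850 mm⁴.
Radius of gyration: k = √(I/A) = √(899 850 / 1 744) = 22.715 mm.

k_x ≈ 22.7 mm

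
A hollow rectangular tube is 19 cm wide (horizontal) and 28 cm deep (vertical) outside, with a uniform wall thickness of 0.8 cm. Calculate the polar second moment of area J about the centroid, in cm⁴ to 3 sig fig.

J ≈ 1.25 × 10⁴ cm⁴

Decompose the section into non-overlapping parts with the origin at the bottom-left of its bounding rectangle.
Outer rectangle: 19 × 28, A = 532 cm², y = 14 cm, Ī = 34 757 cm⁴.
Inner void (subtracted): 17.4 × 26.4, A = 459.36 cm², y = 14 cm, Ī = 26 680 cm⁴.
By symmetry the centroid is at mid-height, ȳ = 14 cm.
All pieces are centred on the centroidal x-axis, so I = ΣĪ (holes subtracted) = 8077.7 cm⁴.
Repeating about the centroidal y-axis gives I_y = 4414.7 cm⁴.
Polar second moment: J = I_x + I_y = 12 492 cm⁴.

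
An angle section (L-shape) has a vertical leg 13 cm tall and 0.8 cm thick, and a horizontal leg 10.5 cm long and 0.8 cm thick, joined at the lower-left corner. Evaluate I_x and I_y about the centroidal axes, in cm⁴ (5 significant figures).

I_x ≈ 312.24 cm⁴, I_y ≈ 183.89 cm⁴

Break the section into simple shapes (no overlaps), measuring from the bottom-left corner of the bounding box.
Vertical leg: 0.8 × 13, A = 10.4 cm², y = 6.5 cm, Ī = 146.4667 cm⁴.
Horizontal leg (remainder): 9.7 × 0.8, A = 7.76 cm², y = 0.4 cm, Ī = 0.4138667 cm⁴.
Centroid: ȳ = ΣA·y / ΣA = 3.893392 cm.
Transfer each piece to the centroidal x-axis using Ī + A·d² with d = y − 3.893392:
  vertical leg: d = 2.606608 cm → contributes +217.1285 cm⁴
  horizontal leg (remainder): d = -3.493392 cm → contributes +95.11526 cm⁴
Total I = 312.2437 cm⁴.
For the y-axis: x̄ = 2.643392 cm.
Repeating about the centroidal y-axis gives I_y = 183.8887 cm⁴.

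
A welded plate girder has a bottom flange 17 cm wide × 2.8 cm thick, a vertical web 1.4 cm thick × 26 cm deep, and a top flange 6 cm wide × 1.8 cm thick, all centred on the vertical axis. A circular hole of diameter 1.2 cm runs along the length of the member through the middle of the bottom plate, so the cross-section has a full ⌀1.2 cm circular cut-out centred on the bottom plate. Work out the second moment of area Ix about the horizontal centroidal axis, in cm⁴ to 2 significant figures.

Treat the section as a set of non-overlapping primitives; coordinates are from the bounding-box lower-left.
Bottom plate: 17 × 2.8, A = 47.6 cm², y = 1.4 cm, Ī = 31.1 cm⁴.
Web plate: 1.4 × 26, A = 36.4 cm², y = 15.8 cm, Ī = 2 051 cm⁴.
Top plate: 6 × 1.8, A = 10.8 cm², y = 29.7 cm, Ī = 2.916 cm⁴.
Hole (subtracted): ⌀1.2, A = 1.131 cm², y = 1.4 cm, Ī = 0.1018 cm⁴.
Centroid: ȳ = ΣA·y / ΣA = 10.26 cm.
Transfer each piece to the horizontal centroidal axis using Ī + A·d² with d = y − 10.26:
  bottom plate: d = -8.859 cm → contributes +3 767 cm⁴
  web plate: d = 5.541 cm → contributes +3 168 cm⁴
  top plate: d = 19.44 cm → contributes +4 085 cm⁴
  hole: d = -8.859 cm → contributes −88.86 cm⁴
Total I = 10 931 cm⁴.

Ix ≈ 1.1 × 10⁴ cm⁴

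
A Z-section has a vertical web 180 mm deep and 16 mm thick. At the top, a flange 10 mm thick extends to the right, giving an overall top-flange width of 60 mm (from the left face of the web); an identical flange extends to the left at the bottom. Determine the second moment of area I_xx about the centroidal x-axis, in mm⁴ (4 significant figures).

I_xx ≈ 1.414 × 10⁷ mm⁴

Treat the section as a set of non-overlapping primitives; coordinates are from the bounding-box lower-left.
Web: 16 × 180, A = 2 880 mm², y = 90 mm, Ī = 7 776 000 mm⁴.
Top flange (beyond web): 44 × 10, A = 440 mm², y = 175 mm, Ī = 3666.67 mm⁴.
Bottom flange (beyond web): 44 × 10, A = 440 mm², y = 5 mm, Ī = 3666.67 mm⁴.
Centroid: ȳ = ΣA·y / ΣA = 90 mm.
Transfer each piece to the centroidal x-axis using Ī + A·d² with d = y − 90:
  web: d = 0 mm → contributes +7 776 000 mm⁴
  top flange (beyond web): d = 85 mm → contributes +3 182 667 mm⁴
  bottom flange (beyond web): d = -85 mm → contributes +3 182 667 mm⁴
Total I = 14 141 333 mm⁴.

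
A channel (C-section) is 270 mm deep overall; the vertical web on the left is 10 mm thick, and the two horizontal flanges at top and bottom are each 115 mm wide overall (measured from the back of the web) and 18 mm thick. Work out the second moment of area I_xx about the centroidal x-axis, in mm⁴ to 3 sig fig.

I_xx ≈ 7.65 × 10⁷ mm⁴

Break the section into simple shapes (no overlaps), measuring from the bottom-left corner of the bounding box.
Web: 10 × 270, A = 2 700 mm², y = 135 mm, Ī = 16 402 500 mm⁴.
Top flange (beyond web): 105 × 18, A = 1 890 mm², y = 261 mm, Ī = 51 030 mm⁴.
Bottom flange (beyond web): 105 × 18, A = 1 890 mm², y = 9 mm, Ī = 51 030 mm⁴.
By symmetry the centroid is at mid-height, ȳ = 135 mm.
Transfer each piece to the centroidal x-axis using Ī + A·d² with d = y − 135:
  web: d = 0 mm → contributes +16 402 500 mm⁴
  top flange (beyond web): d = 126 mm → contributes +30 056 670 mm⁴
  bottom flange (beyond web): d = -126 mm → contributes +30 056 670 mm⁴
Total I = 76 515 840 mm⁴.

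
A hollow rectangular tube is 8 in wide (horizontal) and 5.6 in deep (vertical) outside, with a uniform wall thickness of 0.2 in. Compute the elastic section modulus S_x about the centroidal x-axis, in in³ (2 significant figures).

Decompose the section into non-overlapping parts with the origin at the bottom-left of its bounding rectangle.
Outer rectangle: 8 × 5.6, A = 44.8 in², y = 2.8 in, Ī = 117.1 in⁴.
Inner void (subtracted): 7.6 × 5.2, A = 39.52 in², y = 2.8 in, Ī = 89.05 in⁴.
By symmetry the centroid is at mid-height, ȳ = 2.8 in.
All pieces are centred on the centroidal x-axis, so I = ΣĪ (holes subtracted) = 28.03 in⁴.
Extreme fibre distance c = 2.8 in; S = I/c = 10.01 in³.

S_x ≈ 10 in³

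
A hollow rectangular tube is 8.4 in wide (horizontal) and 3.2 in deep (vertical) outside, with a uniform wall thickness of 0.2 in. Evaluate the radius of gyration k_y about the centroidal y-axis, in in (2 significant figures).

k_y ≈ 2.9 in

Decompose the section into non-overlapping parts with the origin at the bottom-left of its bounding rectangle.
Outer rectangle: 8.4 × 3.2, A = 26.88 in², x = 4.2 in, Ī = 158.1 in⁴.
Inner void (subtracted): 8 × 2.8, A = 22.4 in², x = 4.2 in, Ī = 119.5 in⁴.
By symmetry the centroid is at mid-width, x̄ = 4.2 in.
All pieces are centred on the centroidal y-axis, so I = ΣĪ (holes subtracted) = 38.59 in⁴.
Radius of gyration: k = √(I/A) = √(38.59 / 4.48) = 2.935 in.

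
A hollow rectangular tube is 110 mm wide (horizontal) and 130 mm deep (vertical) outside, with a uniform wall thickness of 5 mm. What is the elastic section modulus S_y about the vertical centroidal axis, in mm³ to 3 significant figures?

S_y ≈ 8.03 × 10⁴ mm³

Decompose the section into non-overlapping parts with the origin at the bottom-left of its bounding rectangle.
Outer rectangle: 110 × 130, A = 14 300 mm², x = 55 mm, Ī = 14 419 167 mm⁴.
Inner void (subtracted): 100 × 120, A = 12 000 mm², x = 55 mm, Ī = 10 000 000 mm⁴.
By symmetry the centroid is at mid-width, x̄ = 55 mm.
All pieces are centred on the vertical centroidal axis, so I = ΣĪ (holes subtracted) = 4 419 167 mm⁴.
Extreme fibre distance c = 55 mm; S = I/c = 80 348 mm³.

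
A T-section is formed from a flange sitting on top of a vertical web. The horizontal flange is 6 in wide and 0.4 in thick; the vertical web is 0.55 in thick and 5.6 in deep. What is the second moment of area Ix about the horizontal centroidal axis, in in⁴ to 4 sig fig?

Ix ≈ 20.22 in⁴

Break the section into simple shapes (no overlaps), measuring from the bottom-left corner of the bounding box.
Flange: 6 × 0.4, A = 2.4 in², y = 5.8 in, Ī = 0.032 in⁴.
Web: 0.55 × 5.6, A = 3.08 in², y = 2.8 in, Ī = 8.04907 in⁴.
Centroid: ȳ = ΣA·y / ΣA = 4.11387 in.
Transfer each piece to the horizontal centroidal axis using Ī + A·d² with d = y − 4.11387:
  flange: d = 1.68613 in → contributes +6.85529 in⁴
  web: d = -1.31387 in → contributes +13.3659 in⁴
Total I = 20.2212 in⁴.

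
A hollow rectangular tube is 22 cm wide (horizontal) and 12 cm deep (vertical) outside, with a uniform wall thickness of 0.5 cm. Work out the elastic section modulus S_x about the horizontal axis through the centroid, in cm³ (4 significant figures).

Break the section into simple shapes (no overlaps), measuring from the bottom-left corner of the bounding box.
Outer rectangle: 22 × 12, A = 264 cm², y = 6 cm, Ī = 3 168 cm⁴.
Inner void (subtracted): 21 × 11, A = 231 cm², y = 6 cm, Ī = 2329.25 cm⁴.
By symmetry the centroid is at mid-height, ȳ = 6 cm.
All pieces are centred on the horizontal axis through the centroid, so I = ΣĪ (holes subtracted) = 838.75 cm⁴.
Extreme fibre distance c = 6 cm; S = I/c = 139.792 cm³.

S_x ≈ 139.8 cm³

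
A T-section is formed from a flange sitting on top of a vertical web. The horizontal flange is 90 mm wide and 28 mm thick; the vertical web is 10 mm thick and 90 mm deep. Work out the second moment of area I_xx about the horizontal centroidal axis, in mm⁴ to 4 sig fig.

I_xx ≈ 3.081 × 10⁶ mm⁴

Decompose the section into non-overlapping parts with the origin at the bottom-left of its bounding rectangle.
Flange: 90 × 28, A = 2 520 mm², y = 104 mm, Ī = 164 640 mm⁴.
Web: 10 × 90, A = 900 mm², y = 45 mm, Ī = 607 500 mm⁴.
Centroid: ȳ = ΣA·y / ΣA = 88.4737 mm.
Transfer each piece to the horizontal centroidal axis using Ī + A·d² with d = y − 88.4737:
  flange: d = 15.5263 mm → contributes +772 128 mm⁴
  web: d = -43.4737 mm → contributes +2 308 465 mm⁴
Total I = 3 080 593 mm⁴.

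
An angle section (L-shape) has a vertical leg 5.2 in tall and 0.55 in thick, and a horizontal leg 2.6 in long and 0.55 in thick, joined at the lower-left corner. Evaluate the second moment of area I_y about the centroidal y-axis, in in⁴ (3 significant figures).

Split into non-overlapping primitives; take the origin at the lower-left of the bounding box.
Vertical leg: 0.55 × 5.2, A = 2.86 in², x = 0.275 in, Ī = 0.072096 in⁴.
Horizontal leg (remainder): 2.05 × 0.55, A = 1.1275 in², x = 1.575 in, Ī = 0.39486 in⁴.
Centroid: x̄ = ΣA·x / ΣA = 0.64259 in.
Transfer each piece to the centroidal y-axis using Ī + A·d² with d = x − 0.64259:
  vertical leg: d = -0.36759 in → contributes +0.45854 in⁴
  horizontal leg (remainder): d = 0.93241 in → contributes +1.3751 in⁴
Total I = 1.8336 in⁴.

I_y ≈ 1.83 in⁴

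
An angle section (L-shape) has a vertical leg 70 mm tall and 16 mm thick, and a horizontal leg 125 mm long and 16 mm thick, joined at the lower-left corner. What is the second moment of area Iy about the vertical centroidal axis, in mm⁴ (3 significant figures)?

Treat the section as a set of non-overlapping primitives; coordinates are from the bounding-box lower-left.
Vertical leg: 16 × 70, A = 1 120 mm², x = 8 mm, Ī = 23 893 mm⁴.
Horizontal leg (remainder): 109 × 16, A = 1 744 mm², x = 70.5 mm, Ī = 1 726 705 mm⁴.
Centroid: x̄ = ΣA·x / ΣA = 46.059 mm.
Transfer each piece to the vertical centroidal axis using Ī + A·d² with d = x − 46.059:
  vertical leg: d = -38.059 mm → contributes +1 646 170 mm⁴
  horizontal leg (remainder): d = 24.441 mm → contributes +2 768 535 mm⁴
Total I = 4 414 705 mm⁴.

Iy ≈ 4.41 × 10⁶ mm⁴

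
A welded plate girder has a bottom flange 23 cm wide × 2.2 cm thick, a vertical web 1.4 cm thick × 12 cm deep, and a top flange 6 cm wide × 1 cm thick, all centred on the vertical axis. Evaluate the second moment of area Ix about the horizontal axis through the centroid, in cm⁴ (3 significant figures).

Treat the section as a set of non-overlapping primitives; coordinates are from the bounding-box lower-left.
Bottom plate: 23 × 2.2, A = 50.6 cm², y = 1.1 cm, Ī = 20.409 cm⁴.
Web plate: 1.4 × 12, A = 16.8 cm², y = 8.2 cm, Ī = 201.6 cm⁴.
Top plate: 6 × 1, A = 6 cm², y = 14.7 cm, Ī = 0.5 cm⁴.
Centroid: ȳ = ΣA·y / ΣA = 3.8368 cm.
Transfer each piece to the horizontal axis through the centroid using Ī + A·d² with d = y − 3.8368:
  bottom plate: d = -2.7368 cm → contributes +399.4 cm⁴
  web plate: d = 4.3632 cm → contributes +521.43 cm⁴
  top plate: d = 10.863 cm → contributes +708.56 cm⁴
Total I = 1629.4 cm⁴.

Ix ≈ 1630 cm⁴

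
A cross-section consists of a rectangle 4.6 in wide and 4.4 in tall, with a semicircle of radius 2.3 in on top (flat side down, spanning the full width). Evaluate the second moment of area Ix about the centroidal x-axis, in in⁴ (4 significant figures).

Ix ≈ 95.15 in⁴

Decompose the section into non-overlapping parts with the origin at the bottom-left of its bounding rectangle.
Rectangular body: 4.6 × 4.4, A = 20.24 in², y = 2.2 in, Ī = 32.6539 in⁴.
Semicircular cap: semicircle r = 2.3, A = 8.30951 in², y = 5.37615 in, Ī = 3.07145 in⁴.
Centroid: ȳ = ΣA·y / ΣA = 3.12444 in.
Transfer each piece to the centroidal x-axis using Ī + A·d² with d = y − 3.12444:
  rectangular body: d = -0.924438 in → contributes +49.9507 in⁴
  semicircular cap: d = 2.25171 in → contributes +45.2024 in⁴
Total I = 95.1531 in⁴.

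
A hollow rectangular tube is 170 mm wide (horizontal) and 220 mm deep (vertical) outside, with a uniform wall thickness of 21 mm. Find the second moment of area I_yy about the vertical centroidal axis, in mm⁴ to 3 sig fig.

I_yy ≈ 5.90 × 10⁷ mm⁴

Decompose the section into non-overlapping parts with the origin at the bottom-left of its bounding rectangle.
Outer rectangle: 170 × 220, A = 37 400 mm², x = 85 mm, Ī = 90 071 667 mm⁴.
Inner void (subtracted): 128 × 178, A = 22 784 mm², x = 85 mm, Ī = 31 107 755 mm⁴.
By symmetry the centroid is at mid-width, x̄ = 85 mm.
All pieces are centred on the vertical centroidal axis, so I = ΣĪ (holes subtracted) = 58 963 912 mm⁴.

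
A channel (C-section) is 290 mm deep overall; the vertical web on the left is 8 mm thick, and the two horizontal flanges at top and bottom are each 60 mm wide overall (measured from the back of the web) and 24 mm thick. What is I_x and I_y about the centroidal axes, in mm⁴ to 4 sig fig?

Split into non-overlapping primitives; take the origin at the lower-left of the bounding box.
Web: 8 × 290, A = 2 320 mm², y = 145 mm, Ī = 16 259 333 mm⁴.
Top flange (beyond web): 52 × 24, A = 1 248 mm², y = 278 mm, Ī = 59 904 mm⁴.
Bottom flange (beyond web): 52 × 24, A = 1 248 mm², y = 12 mm, Ī = 59 904 mm⁴.
By symmetry the centroid is at mid-height, ȳ = 145 mm.
Transfer each piece to the centroidal x-axis using Ī + A·d² with d = y − 145:
  web: d = 0 mm → contributes +16 259 333 mm⁴
  top flange (beyond web): d = 133 mm → contributes +22 135 776 mm⁴
  bottom flange (beyond web): d = -133 mm → contributes +22 135 776 mm⁴
Total I = 60 530 885 mm⁴.
For the y-axis: x̄ = 19.5482 mm.
Repeating about the centroidal y-axis gives I_y = 1 656 958 mm⁴.

I_x ≈ 6.053 × 10⁷ mm⁴, I_y ≈ 1.657 × 10⁶ mm⁴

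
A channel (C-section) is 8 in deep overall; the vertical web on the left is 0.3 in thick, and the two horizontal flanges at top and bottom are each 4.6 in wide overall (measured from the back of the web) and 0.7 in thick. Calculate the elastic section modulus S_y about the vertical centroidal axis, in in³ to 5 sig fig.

S_y ≈ 6.5480 in³

Treat the section as a set of non-overlapping primitives; coordinates are from the bounding-box lower-left.
Web: 0.3 × 8, A = 2.4 in², x = 0.15 in, Ī = 0.018 in⁴.
Top flange (beyond web): 4.3 × 0.7, A = 3.01 in², x = 2.45 in, Ī = 4.637908 in⁴.
Bottom flange (beyond web): 4.3 × 0.7, A = 3.01 in², x = 2.45 in, Ī = 4.637908 in⁴.
Centroid: x̄ = ΣA·x / ΣA = 1.794418 in.
Transfer each piece to the vertical centroidal axis using Ī + A·d² with d = x − 1.794418:
  web: d = -1.644418 in → contributes +6.507866 in⁴
  top flange (beyond web): d = 0.6555819 in → contributes +5.931569 in⁴
  bottom flange (beyond web): d = 0.6555819 in → contributes +5.931569 in⁴
Total I = 18.371 in⁴.
Extreme fibre distance c = 2.805582 in; S = I/c = 6.548019 in³.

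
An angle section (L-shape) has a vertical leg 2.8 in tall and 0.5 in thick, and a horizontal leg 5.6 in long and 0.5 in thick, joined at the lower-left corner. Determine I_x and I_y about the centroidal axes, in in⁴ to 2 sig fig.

I_x ≈ 2.2 in⁴, I_y ≈ 13 in⁴

Decompose the section into non-overlapping parts with the origin at the bottom-left of its bounding rectangle.
Vertical leg: 0.5 × 2.8, A = 1.4 in², y = 1.4 in, Ī = 0.9147 in⁴.
Horizontal leg (remainder): 5.1 × 0.5, A = 2.55 in², y = 0.25 in, Ī = 0.05313 in⁴.
Centroid: ȳ = ΣA·y / ΣA = 0.6576 in.
Transfer each piece to the centroidal x-axis using Ī + A·d² with d = y − 0.6576:
  vertical leg: d = 0.7424 in → contributes +1.686 in⁴
  horizontal leg (remainder): d = -0.4076 in → contributes +0.4768 in⁴
Total I = 2.163 in⁴.
For the y-axis: x̄ = 2.058 in.
Repeating about the centroidal y-axis gives I_y = 12.64 in⁴.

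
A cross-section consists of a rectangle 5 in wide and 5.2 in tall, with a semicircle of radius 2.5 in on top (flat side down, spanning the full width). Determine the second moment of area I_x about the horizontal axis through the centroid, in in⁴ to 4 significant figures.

I_x ≈ 158.4 in⁴

Treat the section as a set of non-overlapping primitives; coordinates are from the bounding-box lower-left.
Rectangular body: 5 × 5.2, A = 26 in², y = 2.6 in, Ī = 58.5867 in⁴.
Semicircular cap: semicircle r = 2.5, A = 9.81748 in², y = 6.26103 in, Ī = 4.28738 in⁴.
Centroid: ȳ = ΣA·y / ΣA = 3.60348 in.
Transfer each piece to the horizontal axis through the centroid using Ī + A·d² with d = y − 3.60348:
  rectangular body: d = -1.00348 in → contributes +84.7679 in⁴
  semicircular cap: d = 2.65755 in → contributes +73.6242 in⁴
Total I = 158.392 in⁴.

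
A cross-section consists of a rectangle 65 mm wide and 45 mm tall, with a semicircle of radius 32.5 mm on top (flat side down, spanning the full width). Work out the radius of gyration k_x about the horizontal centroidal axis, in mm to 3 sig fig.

Treat the section as a set of non-overlapping primitives; coordinates are from the bounding-box lower-left.
Rectangular body: 65 × 45, A = 2 925 mm², y = 22.5 mm, Ī = 493 594 mm⁴.
Semicircular cap: semicircle r = 32.5, A = 1659.2 mm², y = 58.793 mm, Ī = 122 452 mm⁴.
Centroid: ȳ = ΣA·y / ΣA = 35.636 mm.
Transfer each piece to the horizontal centroidal axis using Ī + A·d² with d = y − 35.636:
  rectangular body: d = -13.136 mm → contributes +998 298 mm⁴
  semicircular cap: d = 23.158 mm → contributes +1 012 218 mm⁴
Total I = 2 010 516 mm⁴.
Radius of gyration: k = √(I/A) = √(2 010 516 / 4584.2) = 20.942 mm.

k_x ≈ 20.9 mm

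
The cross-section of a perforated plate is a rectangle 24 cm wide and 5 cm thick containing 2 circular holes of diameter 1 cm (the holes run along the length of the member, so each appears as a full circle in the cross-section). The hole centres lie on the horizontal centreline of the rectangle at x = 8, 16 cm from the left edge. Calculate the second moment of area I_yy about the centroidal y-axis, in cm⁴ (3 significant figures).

Break the section into simple shapes (no overlaps), measuring from the bottom-left corner of the bounding box.
Plate: 24 × 5, A = 120 cm², x = 12 cm, Ī = 5 760 cm⁴.
Hole 1 (subtracted): ⌀1, A = 0.7854 cm², x = 8 cm, Ī = 0.049087 cm⁴.
Hole 2 (subtracted): ⌀1, A = 0.7854 cm², x = 16 cm, Ī = 0.049087 cm⁴.
By symmetry the centroid is at mid-width, x̄ = 12 cm.
Transfer each piece to the centroidal y-axis using Ī + A·d² with d = x − 12:
  plate: d = 0 cm → contributes +5 760 cm⁴
  hole 1: d = -4 cm → contributes −12.615 cm⁴
  hole 2: d = 4 cm → contributes −12.615 cm⁴
Total I = 5734.8 cm⁴.

I_yy ≈ 5730 cm⁴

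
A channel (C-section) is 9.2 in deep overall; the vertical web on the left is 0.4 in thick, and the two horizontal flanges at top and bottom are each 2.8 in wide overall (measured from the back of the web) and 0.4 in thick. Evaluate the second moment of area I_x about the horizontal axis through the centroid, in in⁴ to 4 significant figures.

Treat the section as a set of non-overlapping primitives; coordinates are from the bounding-box lower-left.
Web: 0.4 × 9.2, A = 3.68 in², y = 4.6 in, Ī = 25.9563 in⁴.
Top flange (beyond web): 2.4 × 0.4, A = 0.96 in², y = 9 in, Ī = 0.0128 in⁴.
Bottom flange (beyond web): 2.4 × 0.4, A = 0.96 in², y = 0.2 in, Ī = 0.0128 in⁴.
By symmetry the centroid is at mid-height, ȳ = 4.6 in.
Transfer each piece to the horizontal axis through the centroid using Ī + A·d² with d = y − 4.6:
  web: d = 0 in → contributes +25.9563 in⁴
  top flange (beyond web): d = 4.4 in → contributes +18.5984 in⁴
  bottom flange (beyond web): d = -4.4 in → contributes +18.5984 in⁴
Total I = 63.1531 in⁴.

I_x ≈ 63.15 in⁴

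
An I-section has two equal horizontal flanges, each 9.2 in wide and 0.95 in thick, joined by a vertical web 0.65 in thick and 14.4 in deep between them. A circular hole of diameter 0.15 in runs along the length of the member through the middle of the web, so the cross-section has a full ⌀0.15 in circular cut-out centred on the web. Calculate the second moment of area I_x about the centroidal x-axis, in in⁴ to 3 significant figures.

Split into non-overlapping primitives; take the origin at the lower-left of the bounding box.
Bottom flange: 9.2 × 0.95, A = 8.74 in², y = 0.475 in, Ī = 0.65732 in⁴.
Web: 0.65 × 14.4, A = 9.36 in², y = 8.15 in, Ī = 161.74 in⁴.
Top flange: 9.2 × 0.95, A = 8.74 in², y = 15.825 in, Ī = 0.65732 in⁴.
Hole (subtracted): ⌀0.15, A = 0.017671 in², y = 8.15 in, Ī = 0.00002485 in⁴.
By symmetry the centroid is at mid-height, ȳ = 8.15 in.
Transfer each piece to the centroidal x-axis using Ī + A·d² with d = y − 8.15:
  bottom flange: d = -7.675 in → contributes +515.49 in⁴
  web: d = 0 in → contributes +161.74 in⁴
  top flange: d = 7.675 in → contributes +515.49 in⁴
  hole: d = 0 in → contributes −0.00002485 in⁴
Total I = 1192.7 in⁴.

I_x ≈ 1190 in⁴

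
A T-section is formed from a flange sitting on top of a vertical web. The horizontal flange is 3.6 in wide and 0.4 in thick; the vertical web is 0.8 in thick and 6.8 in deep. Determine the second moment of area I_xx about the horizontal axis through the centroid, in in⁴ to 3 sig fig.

Break the section into simple shapes (no overlaps), measuring from the bottom-left corner of the bounding box.
Flange: 3.6 × 0.4, A = 1.44 in², y = 7 in, Ī = 0.0192 in⁴.
Web: 0.8 × 6.8, A = 5.44 in², y = 3.4 in, Ī = 20.962 in⁴.
Centroid: ȳ = ΣA·y / ΣA = 4.1535 in.
Transfer each piece to the horizontal axis through the centroid using Ī + A·d² with d = y − 4.1535:
  flange: d = 2.8465 in → contributes +11.687 in⁴
  web: d = -0.75349 in → contributes +24.051 in⁴
Total I = 35.738 in⁴.

I_xx ≈ 35.7 in⁴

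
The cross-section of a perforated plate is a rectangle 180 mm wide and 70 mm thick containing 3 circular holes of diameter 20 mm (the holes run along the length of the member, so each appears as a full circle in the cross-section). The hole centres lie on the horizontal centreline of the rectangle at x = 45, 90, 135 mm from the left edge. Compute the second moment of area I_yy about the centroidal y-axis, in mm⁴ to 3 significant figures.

I_yy ≈ 3.27 × 10⁷ mm⁴

Decompose the section into non-overlapping parts with the origin at the bottom-left of its bounding rectangle.
Plate: 180 × 70, A = 12 600 mm², x = 90 mm, Ī = 34 020 000 mm⁴.
Hole 1 (subtracted): ⌀20, A = 314.16 mm², x = 45 mm, Ī = 7 854 mm⁴.
Hole 2 (subtracted): ⌀20, A = 314.16 mm², x = 90 mm, Ī = 7 854 mm⁴.
Hole 3 (subtracted): ⌀20, A = 314.16 mm², x = 135 mm, Ī = 7 854 mm⁴.
By symmetry the centroid is at mid-width, x̄ = 90 mm.
Transfer each piece to the centroidal y-axis using Ī + A·d² with d = x − 90:
  plate: d = 0 mm → contributes +34 020 000 mm⁴
  hole 1: d = -45 mm → contributes −644 026 mm⁴
  hole 2: d = 0 mm → contributes −7 854 mm⁴
  hole 3: d = 45 mm → contributes −644 026 mm⁴
Total I = 32 724 093 mm⁴.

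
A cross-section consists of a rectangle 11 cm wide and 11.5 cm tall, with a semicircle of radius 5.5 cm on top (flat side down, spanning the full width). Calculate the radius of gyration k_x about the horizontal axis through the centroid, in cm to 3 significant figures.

Break the section into simple shapes (no overlaps), measuring from the bottom-left corner of the bounding box.
Rectangular body: 11 × 11.5, A = 126.5 cm², y = 5.75 cm, Ī = 1394.1 cm⁴.
Semicircular cap: semicircle r = 5.5, A = 47.517 cm², y = 13.834 cm, Ī = 100.43 cm⁴.
Centroid: ȳ = ΣA·y / ΣA = 7.9575 cm.
Transfer each piece to the horizontal axis through the centroid using Ī + A·d² with d = y − 7.9575:
  rectangular body: d = -2.2075 cm → contributes +2010.6 cm⁴
  semicircular cap: d = 5.8768 cm → contributes +1741.5 cm⁴
Total I = 3752.1 cm⁴.
Radius of gyration: k = √(I/A) = √(3752.1 / 174.02) = 4.6434 cm.

k_x ≈ 4.64 cm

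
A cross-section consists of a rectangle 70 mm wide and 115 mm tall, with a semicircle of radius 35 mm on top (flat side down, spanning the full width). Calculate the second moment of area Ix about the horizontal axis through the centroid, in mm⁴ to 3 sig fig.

Break the section into simple shapes (no overlaps), measuring from the bottom-left corner of the bounding box.
Rectangular body: 70 × 115, A = 8 050 mm², y = 57.5 mm, Ī = 8 871 771 mm⁴.
Semicircular cap: semicircle r = 35, A = 1924.2 mm², y = 129.85 mm, Ī = 164 704 mm⁴.
Centroid: ȳ = ΣA·y / ΣA = 71.459 mm.
Transfer each piece to the horizontal axis through the centroid using Ī + A·d² with d = y − 71.459:
  rectangular body: d = -13.959 mm → contributes +10 440 255 mm⁴
  semicircular cap: d = 58.396 mm → contributes +6 726 459 mm⁴
Total I = 17 166 714 mm⁴.

Ix ≈ 1.72 × 10⁷ mm⁴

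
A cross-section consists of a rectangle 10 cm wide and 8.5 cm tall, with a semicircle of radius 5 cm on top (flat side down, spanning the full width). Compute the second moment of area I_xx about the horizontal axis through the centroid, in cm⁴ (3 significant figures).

I_xx ≈ 1670 cm⁴

Break the section into simple shapes (no overlaps), measuring from the bottom-left corner of the bounding box.
Rectangular body: 10 × 8.5, A = 85 cm², y = 4.25 cm, Ī = 511.77 cm⁴.
Semicircular cap: semicircle r = 5, A = 39.27 cm², y = 10.622 cm, Ī = 68.598 cm⁴.
Centroid: ȳ = ΣA·y / ΣA = 6.2636 cm.
Transfer each piece to the horizontal axis through the centroid using Ī + A·d² with d = y − 6.2636:
  rectangular body: d = -2.0136 cm → contributes +856.41 cm⁴
  semicircular cap: d = 4.3585 cm → contributes +814.58 cm⁴
Total I = 1 671 cm⁴.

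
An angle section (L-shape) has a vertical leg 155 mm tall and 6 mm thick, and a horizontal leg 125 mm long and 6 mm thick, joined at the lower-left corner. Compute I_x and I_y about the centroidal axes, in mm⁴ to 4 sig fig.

I_x ≈ 4.106 × 10⁶ mm⁴, I_y ≈ 2.423 × 10⁶ mm⁴

Break the section into simple shapes (no overlaps), measuring from the bottom-left corner of the bounding box.
Vertical leg: 6 × 155, A = 930 mm², y = 77.5 mm, Ī = 1 861 938 mm⁴.
Horizontal leg (remainder): 119 × 6, A = 714 mm², y = 3 mm, Ī = 2 142 mm⁴.
Centroid: ȳ = ΣA·y / ΣA = 45.1442 mm.
Transfer each piece to the centroidal x-axis using Ī + A·d² with d = y − 45.1442:
  vertical leg: d = 32.3558 mm → contributes +2 835 555 mm⁴
  horizontal leg (remainder): d = -42.1442 mm → contributes +1 270 299 mm⁴
Total I = 4 105 854 mm⁴.
For the y-axis: x̄ = 30.1442 mm.
Repeating about the centroidal y-axis gives I_y = 2 423 124 mm⁴.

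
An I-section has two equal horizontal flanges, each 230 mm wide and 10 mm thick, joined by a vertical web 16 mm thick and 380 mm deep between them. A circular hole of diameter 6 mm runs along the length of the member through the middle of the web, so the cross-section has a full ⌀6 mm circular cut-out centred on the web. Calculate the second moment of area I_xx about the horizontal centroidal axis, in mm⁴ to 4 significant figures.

I_xx ≈ 2.481 × 10⁸ mm⁴

Treat the section as a set of non-overlapping primitives; coordinates are from the bounding-box lower-left.
Bottom flange: 230 × 10, A = 2 300 mm², y = 5 mm, Ī = 19166.7 mm⁴.
Web: 16 × 380, A = 6 080 mm², y = 200 mm, Ī = 73 162 667 mm⁴.
Top flange: 230 × 10, A = 2 300 mm², y = 395 mm, Ī = 19166.7 mm⁴.
Hole (subtracted): ⌀6, A = 28.2743 mm², y = 200 mm, Ī = 63.6173 mm⁴.
By symmetry the centroid is at mid-height, ȳ = 200 mm.
Transfer each piece to the horizontal centroidal axis using Ī + A·d² with d = y − 200:
  bottom flange: d = -195 mm → contributes +87 476 667 mm⁴
  web: d = 0 mm → contributes +73 162 667 mm⁴
  top flange: d = 195 mm → contributes +87 476 667 mm⁴
  hole: d = 0 mm → contributes −63.6173 mm⁴
Total I = 248 115 936 mm⁴.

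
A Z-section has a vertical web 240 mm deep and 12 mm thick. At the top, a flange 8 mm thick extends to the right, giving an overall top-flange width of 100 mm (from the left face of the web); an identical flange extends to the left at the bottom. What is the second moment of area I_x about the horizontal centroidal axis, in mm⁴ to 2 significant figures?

I_x ≈ 3.3 × 10⁷ mm⁴

Split into non-overlapping primitives; take the origin at the lower-left of the bounding box.
Web: 12 × 240, A = 2 880 mm², y = 120 mm, Ī = 13 824 000 mm⁴.
Top flange (beyond web): 88 × 8, A = 704 mm², y = 236 mm, Ī = 3 755 mm⁴.
Bottom flange (beyond web): 88 × 8, A = 704 mm², y = 4 mm, Ī = 3 755 mm⁴.
Centroid: ȳ = ΣA·y / ΣA = 120 mm.
Transfer each piece to the horizontal centroidal axis using Ī + A·d² with d = y − 120:
  web: d = 0 mm → contributes +13 824 000 mm⁴
  top flange (beyond web): d = 116 mm → contributes +9 476 779 mm⁴
  bottom flange (beyond web): d = -116 mm → contributes +9 476 779 mm⁴
Total I = 32 777 557 mm⁴.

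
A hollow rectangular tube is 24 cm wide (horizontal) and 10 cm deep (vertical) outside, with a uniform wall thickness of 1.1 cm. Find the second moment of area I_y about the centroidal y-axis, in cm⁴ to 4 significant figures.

I_y ≈ 4786 cm⁴

Treat the section as a set of non-overlapping primitives; coordinates are from the bounding-box lower-left.
Outer rectangle: 24 × 10, A = 240 cm², x = 12 cm, Ī = 11 520 cm⁴.
Inner void (subtracted): 21.8 × 7.8, A = 170.04 cm², x = 12 cm, Ī = 6734.15 cm⁴.
By symmetry the centroid is at mid-width, x̄ = 12 cm.
All pieces are centred on the centroidal y-axis, so I = ΣĪ (holes subtracted) = 4785.85 cm⁴.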